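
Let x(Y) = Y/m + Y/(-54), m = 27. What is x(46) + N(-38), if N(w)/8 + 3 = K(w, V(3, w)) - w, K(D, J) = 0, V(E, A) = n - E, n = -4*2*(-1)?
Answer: 7583/27 ≈ 280.85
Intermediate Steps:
n = 8 (n = -8*(-1) = 8)
V(E, A) = 8 - E
x(Y) = Y/54 (x(Y) = Y/27 + Y/(-54) = Y*(1/27) + Y*(-1/54) = Y/27 - Y/54 = Y/54)
N(w) = -24 - 8*w (N(w) = -24 + 8*(0 - w) = -24 + 8*(-w) = -24 - 8*w)
x(46) + N(-38) = (1/54)*46 + (-24 - 8*(-38)) = 23/27 + (-24 + 304) = 23/27 + 280 = 7583/27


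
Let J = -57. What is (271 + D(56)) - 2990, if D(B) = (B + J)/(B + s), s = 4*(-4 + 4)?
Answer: -152265/56 ≈ -2719.0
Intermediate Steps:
s = 0 (s = 4*0 = 0)
D(B) = (-57 + B)/B (D(B) = (B - 57)/(B + 0) = (-57 + B)/B)
(271 + D(56)) - 2990 = (271 + (-57 + 56)/56) - 2990 = (271 + (1/56)*(-1)) - 2990 = (271 - 1/56) - 2990 = 15175/56 - 2990 = -152265/56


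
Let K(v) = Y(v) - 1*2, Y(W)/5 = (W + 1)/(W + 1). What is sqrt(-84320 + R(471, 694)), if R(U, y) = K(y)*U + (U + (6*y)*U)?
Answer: 2*sqrt(469702) ≈ 1370.7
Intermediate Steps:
Y(W) = 5 (Y(W) = 5*((W + 1)/(W + 1)) = 5*((1 + W)/(1 + W)) = 5*1 = 5)
K(v) = 3 (K(v) = 5 - 1*2 = 5 - 2 = 3)
R(U, y) = 4*U + 6*U*y (R(U, y) = 3*U + (U + (6*y)*U) = 3*U + (U + 6*U*y) = 4*U + 6*U*y)
sqrt(-84320 + R(471, 694)) = sqrt(-84320 + 2*471*(2 + 3*694)) = sqrt(-84320 + 2*471*(2 + 2082)) = sqrt(-84320 + 2*471*2084) = sqrt(-84320 + 1963128) = sqrt(1878808) = 2*sqrt(469702)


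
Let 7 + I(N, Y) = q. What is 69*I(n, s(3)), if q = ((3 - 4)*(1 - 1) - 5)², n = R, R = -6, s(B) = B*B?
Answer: 1242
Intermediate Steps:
s(B) = B²
n = -6
q = 25 (q = (-1*0 - 5)² = (0 - 5)² = (-5)² = 25)
I(N, Y) = 18 (I(N, Y) = -7 + 25 = 18)
69*I(n, s(3)) = 69*18 = 1242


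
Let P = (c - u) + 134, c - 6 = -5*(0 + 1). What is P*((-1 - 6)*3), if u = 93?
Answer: -882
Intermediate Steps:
c = 1 (c = 6 - 5*(0 + 1) = 6 - 5*1 = 6 - 5 = 1)
P = 42 (P = (1 - 1*93) + 134 = (1 - 93) + 134 = -92 + 134 = 42)
P*((-1 - 6)*3) = 42*((-1 - 6)*3) = 42*(-7*3) = 42*(-21) = -882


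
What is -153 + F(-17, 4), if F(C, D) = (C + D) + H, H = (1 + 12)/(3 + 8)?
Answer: -1813/11 ≈ -164.82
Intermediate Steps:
H = 13/11 ≈ 1.1818
F(C, D) = 13/11 + C + D (F(C, D) = (C + D) + 13/11 = 13/11 + C + D)
-153 + F(-17, 4) = -153 + (13/11 - 17 + 4) = -153 - 130/11 = -1813/11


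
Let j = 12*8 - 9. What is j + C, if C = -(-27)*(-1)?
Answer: 60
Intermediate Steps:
j = 87 (j = 96 - 9 = 87)
C = -27 (C = -9*3 = -27)
j + C = 87 - 27 = 60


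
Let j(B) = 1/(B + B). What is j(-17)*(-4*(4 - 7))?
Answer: -6/17 ≈ -0.35294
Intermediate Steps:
j(B) = 1/(2*B)
j(-17)*(-4*(4 - 7)) = ((½)/(-17))*(-4*(4 - 7)) = ((½)*(-1/17))*(-4*(-3)) = -1/34*12 = -6/17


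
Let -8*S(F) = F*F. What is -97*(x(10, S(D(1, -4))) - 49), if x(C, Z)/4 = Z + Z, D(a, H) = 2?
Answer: 5141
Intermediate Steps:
S(F) = -F**2/8 (S(F) = -F*F/8 = -F**2/8)
x(C, Z) = 8*Z (x(C, Z) = 4*(Z + Z) = 4*(2*Z) = 8*Z)
-97*(x(10, S(D(1, -4))) - 49) = -97*(8*(-1/8*2**2) - 49) = -97*(8*(-1/8*4) - 49) = -97*(8*(-1/2) - 49) = -97*(-4 - 49) = -97*(-53) = 5141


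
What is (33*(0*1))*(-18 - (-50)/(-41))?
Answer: 0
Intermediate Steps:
(33*(0*1))*(-18 - (-50)/(-41)) = (33*0)*(-18 - (-50)*(-1)/41) = 0*(-18 - 1*50/41) = 0*(-18 - 50/41) = 0*(-788/41) = 0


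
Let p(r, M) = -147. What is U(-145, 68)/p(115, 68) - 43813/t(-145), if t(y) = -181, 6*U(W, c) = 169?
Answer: 38612477/159642 ≈ 241.87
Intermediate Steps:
U(W, c) = 169/6 (U(W, c) = (⅙)*169 = 169/6)
U(-145, 68)/p(115, 68) - 43813/t(-145) = (169/6)/(-147) - 43813/(-181) = (169/6)*(-1/147) - 43813*(-1/181) = -169/882 + 43813/181 = 38612477/159642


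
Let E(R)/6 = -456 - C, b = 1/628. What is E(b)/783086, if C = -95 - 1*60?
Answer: -903/391543 ≈ -0.0023063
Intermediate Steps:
C = -155 (C = -95 - 60 = -155)
b = 1/628 ≈ 0.0015924
E(R) = -1806 (E(R) = 6*(-456 - 1*(-155)) = 6*(-456 + 155) = 6*(-301) = -1806)
E(b)/783086 = -1806/783086 = -1806*1/783086 = -903/391543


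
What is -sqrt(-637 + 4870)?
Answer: -sqrt(4233) ≈ -65.062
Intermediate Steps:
-sqrt(-637 + 4870) = -sqrt(4233)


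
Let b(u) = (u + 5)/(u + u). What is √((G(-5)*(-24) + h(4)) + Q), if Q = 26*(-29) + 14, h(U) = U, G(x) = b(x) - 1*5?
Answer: 2*I*√154 ≈ 24.819*I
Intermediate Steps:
b(u) = (5 + u)/(2*u) (b(u) = (5 + u)/((2*u)) = (5 + u)*(1/(2*u)) = (5 + u)/(2*u))
G(x) = -5 + (5 + x)/(2*x) (G(x) = (5 + x)/(2*x) - 1*5 = (5 + x)/(2*x) - 5 = -5 + (5 + x)/(2*x))
Q = -740 (Q = -754 + 14 = -740)
√((G(-5)*(-24) + h(4)) + Q) = √((((½)*(5 - 9*(-5))/(-5))*(-24) + 4) - 740) = √((((½)*(-⅕)*(5 + 45))*(-24) + 4) - 740) = √((((½)*(-⅕)*50)*(-24) + 4) - 740) = √((-5*(-24) + 4) - 740) = √((120 + 4) - 740) = √(124 - 740) = √(-616) = 2*I*√154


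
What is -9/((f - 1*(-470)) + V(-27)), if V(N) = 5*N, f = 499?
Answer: -3/278 ≈ -0.010791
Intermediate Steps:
-9/((f - 1*(-470)) + V(-27)) = -9/((499 - 1*(-470)) + 5*(-27)) = -9/((499 + 470) - 135) = -9/(969 - 135) = -9/834 = (1/834)*(-9) = -3/278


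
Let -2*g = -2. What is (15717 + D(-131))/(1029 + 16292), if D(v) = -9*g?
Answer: 15708/17321 ≈ 0.90688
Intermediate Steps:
g = 1 (g = -1/2*(-2) = 1)
D(v) = -9 (D(v) = -9*1 = -9)
(15717 + D(-131))/(1029 + 16292) = (15717 - 9)/(1029 + 16292) = 15708/17321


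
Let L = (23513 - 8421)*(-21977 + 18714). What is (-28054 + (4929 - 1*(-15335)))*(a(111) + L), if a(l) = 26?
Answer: 383619874300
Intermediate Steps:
L = -49245196 (L = 15092*(-3263) = -49245196)
(-28054 + (4929 - 1*(-15335)))*(a(111) + L) = (-28054 + (4929 - 1*(-15335)))*(26 - 49245196) = (-28054 + (4929 + 15335))*(-49245170) = (-28054 + 20264)*(-49245170) = -7790*(-49245170) = 383619874300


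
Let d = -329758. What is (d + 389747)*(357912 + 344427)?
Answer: 42132614271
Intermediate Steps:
(d + 389747)*(357912 + 344427) = (-329758 + 389747)*(357912 + 344427) = 59989*702339 = 42132614271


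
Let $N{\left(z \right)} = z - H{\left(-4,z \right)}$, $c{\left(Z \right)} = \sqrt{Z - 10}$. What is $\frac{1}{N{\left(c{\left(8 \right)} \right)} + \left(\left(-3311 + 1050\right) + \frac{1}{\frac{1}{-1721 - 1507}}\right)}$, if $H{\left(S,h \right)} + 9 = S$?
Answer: $- \frac{2738}{14993289} - \frac{i \sqrt{2}}{29986578} \approx -0.00018262 - 4.7162 \cdot 10^{-8} i$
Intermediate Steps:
$H{\left(S,h \right)} = -9 + S$
$c{\left(Z \right)} = \sqrt{-10 + Z}$
$N{\left(z \right)} = 13 + z$ ($N{\left(z \right)} = z - \left(-9 - 4\right) = z - -13 = z + 13 = 13 + z$)
$\frac{1}{N{\left(c{\left(8 \right)} \right)} + \left(\left(-3311 + 1050\right) + \frac{1}{\frac{1}{-1721 - 1507}}\right)} = \frac{1}{\left(13 + \sqrt{-10 + 8}\right) + \left(\left(-3311 + 1050\right) + \frac{1}{\frac{1}{-1721 - 1507}}\right)} = \frac{1}{\left(13 + \sqrt{-2}\right) + \left(-2261 + \frac{1}{\frac{1}{-3228}}\right)} = \frac{1}{\left(13 + i \sqrt{2}\right) + \left(-2261 + \frac{1}{- \frac{1}{3228}}\right)} = \frac{1}{\left(13 + i \sqrt{2}\right) - 5489} = \frac{1}{-5476 + i \sqrt{2}}$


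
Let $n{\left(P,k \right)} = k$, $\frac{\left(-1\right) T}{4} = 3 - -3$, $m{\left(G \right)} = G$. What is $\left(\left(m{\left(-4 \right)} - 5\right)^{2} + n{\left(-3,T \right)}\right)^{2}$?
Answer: $3249$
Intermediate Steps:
$T = -24$ ($T = - 4 \left(3 - -3\right) = - 4 \left(3 + 3\right) = \left(-4\right) 6 = -24$)
$\left(\left(m{\left(-4 \right)} - 5\right)^{2} + n{\left(-3,T \right)}\right)^{2} = \left(\left(-4 - 5\right)^{2} - 24\right)^{2} = \left(\left(-9\right)^{2} - 24\right)^{2} = \left(81 - 24\right)^{2} = 57^{2} = 3249$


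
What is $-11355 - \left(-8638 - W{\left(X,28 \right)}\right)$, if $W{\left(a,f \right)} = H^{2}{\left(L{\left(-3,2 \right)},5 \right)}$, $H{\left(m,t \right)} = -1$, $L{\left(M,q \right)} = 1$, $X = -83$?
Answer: $-2716$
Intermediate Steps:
$W{\left(a,f \right)} = 1$ ($W{\left(a,f \right)} = \left(-1\right)^{2} = 1$)
$-11355 - \left(-8638 - W{\left(X,28 \right)}\right) = -11355 - \left(-8638 - 1\right) = -11355 - -8639 = -11355 + 8639 = -2716$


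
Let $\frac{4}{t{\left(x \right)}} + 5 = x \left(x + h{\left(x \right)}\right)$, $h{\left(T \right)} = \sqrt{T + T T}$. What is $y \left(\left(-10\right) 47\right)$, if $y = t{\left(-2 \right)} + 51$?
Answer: $- \frac{169670}{7} + \frac{3760 \sqrt{2}}{7} \approx -23479.0$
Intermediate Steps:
$h{\left(T \right)} = \sqrt{T + T^{2}}$
$t{\left(x \right)} = \frac{4}{-5 + x \left(x + \sqrt{x \left(1 + x\right)}\right)}$
$y = 51 + \frac{4}{-1 - 2 \sqrt{2}}$ ($y = \frac{4}{-5 + \left(-2\right)^{2} - 2 \sqrt{- 2 \left(1 - 2\right)}} + 51 = \frac{4}{-5 + 4 - 2 \sqrt{\left(-2\right) \left(-1\right)}} + 51 = \frac{4}{-5 + 4 - 2 \sqrt{2}} + 51 = \frac{4}{-1 - 2 \sqrt{2}} + 51 = 51 + \frac{4}{-1 - 2 \sqrt{2}} \approx 49.955$)
$y \left(\left(-10\right) 47\right) = \left(\frac{361}{7} - \frac{8 \sqrt{2}}{7}\right) \left(\left(-10\right) 47\right) = \left(\frac{361}{7} - \frac{8 \sqrt{2}}{7}\right) \left(-470\right) = - \frac{169670}{7} + \frac{3760 \sqrt{2}}{7}$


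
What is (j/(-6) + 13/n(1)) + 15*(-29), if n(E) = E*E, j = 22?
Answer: -1277/3 ≈ -425.67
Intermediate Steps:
n(E) = E²
(j/(-6) + 13/n(1)) + 15*(-29) = (22/(-6) + 13/(1²)) + 15*(-29) = (22*(-⅙) + 13/1) - 435 = (-11/3 + 13*1) - 435 = (-11/3 + 13) - 435 = 28/3 - 435 = -1277/3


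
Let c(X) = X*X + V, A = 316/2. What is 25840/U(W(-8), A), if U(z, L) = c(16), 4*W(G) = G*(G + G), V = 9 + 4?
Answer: 25840/269 ≈ 96.059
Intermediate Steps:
V = 13
A = 158 (A = 316*(½) = 158)
c(X) = 13 + X² (c(X) = X*X + 13 = X² + 13 = 13 + X²)
W(G) = G²/2 (W(G) = (G*(G + G))/4 = (G*(2*G))/4 = (2*G²)/4 = G²/2)
U(z, L) = 269 (U(z, L) = 13 + 16² = 13 + 256 = 269)
25840/U(W(-8), A) = 25840/269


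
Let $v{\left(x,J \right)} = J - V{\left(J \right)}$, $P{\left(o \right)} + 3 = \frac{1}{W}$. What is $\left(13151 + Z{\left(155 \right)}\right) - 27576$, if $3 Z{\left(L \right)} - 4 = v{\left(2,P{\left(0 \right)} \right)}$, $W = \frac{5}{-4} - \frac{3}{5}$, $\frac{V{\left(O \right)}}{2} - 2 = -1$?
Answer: $- \frac{533744}{37} \approx -14426.0$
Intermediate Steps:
$V{\left(O \right)} = 2$ ($V{\left(O \right)} = 4 + 2 \left(-1\right) = 4 - 2 = 2$)
$W = - \frac{37}{20}$ ($W = 5 \left(- \frac{1}{4}\right) - \frac{3}{5} = - \frac{5}{4} - \frac{3}{5} = - \frac{37}{20} \approx -1.85$)
$P{\left(o \right)} = - \frac{131}{37}$ ($P{\left(o \right)} = -3 + \frac{1}{- \frac{37}{20}} = -3 - \frac{20}{37} = - \frac{131}{37}$)
$v{\left(x,J \right)} = -2 + J$ ($v{\left(x,J \right)} = J - 2 = -2 + J$)
$Z{\left(L \right)} = - \frac{19}{37}$ ($Z{\left(L \right)} = \frac{4}{3} + \frac{-2 - \frac{131}{37}}{3} = \frac{4}{3} + \frac{1}{3} \left(- \frac{205}{37}\right) = \frac{4}{3} - \frac{205}{111} = - \frac{19}{37}$)
$\left(13151 + Z{\left(155 \right)}\right) - 27576 = \left(13151 - \frac{19}{37}\right) - 27576 = \frac{486568}{37} - 27576 = - \frac{533744}{37}$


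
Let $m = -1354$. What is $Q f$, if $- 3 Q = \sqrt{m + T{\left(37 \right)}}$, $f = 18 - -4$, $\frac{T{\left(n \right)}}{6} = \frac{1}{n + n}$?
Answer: $- \frac{22 i \sqrt{1853515}}{111} \approx - 269.83 i$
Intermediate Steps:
$T{\left(n \right)} = \frac{3}{n}$ ($T{\left(n \right)} = \frac{6}{n + n} = \frac{6}{2 n} = 6 \frac{1}{2 n} = \frac{3}{n}$)
$f = 22$ ($f = 18 + 4 = 22$)
$Q = - \frac{i \sqrt{1853515}}{111}$ ($Q = - \frac{\sqrt{-1354 + \frac{3}{37}}}{3} = - \frac{\sqrt{- \frac{50095}{37}}}{3} = - \frac{\frac{1}{37} i \sqrt{1853515}}{3} = - \frac{i \sqrt{1853515}}{111} \approx - 12.265 i$)
$Q f = - \frac{i \sqrt{1853515}}{111} \cdot 22 = - \frac{22 i \sqrt{1853515}}{111}$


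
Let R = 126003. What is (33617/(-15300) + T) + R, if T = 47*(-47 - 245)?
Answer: 1717835083/15300 ≈ 1.1228e+5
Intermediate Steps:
T = -13724 (T = 47*(-292) = -13724)
(33617/(-15300) + T) + R = (33617/(-15300) - 13724) + 126003 = (33617*(-1/15300) - 13724) + 126003 = (-33617/15300 - 13724) + 126003 = -210010817/15300 + 126003 = 1717835083/15300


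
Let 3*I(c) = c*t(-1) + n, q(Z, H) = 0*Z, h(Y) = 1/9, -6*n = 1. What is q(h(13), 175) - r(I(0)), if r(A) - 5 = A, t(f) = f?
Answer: -89/18 ≈ -4.9444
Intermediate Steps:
n = -⅙ (n = -⅙*1 = -⅙ ≈ -0.16667)
h(Y) = ⅑
q(Z, H) = 0
I(c) = -1/18 - c/3 (I(c) = (c*(-1) - ⅙)/3 = (-c - ⅙)/3 = (-⅙ - c)/3 = -1/18 - c/3)
r(A) = 5 + A
q(h(13), 175) - r(I(0)) = 0 - (5 + (-1/18 - ⅓*0)) = 0 - (5 + (-1/18 + 0)) = 0 - (5 - 1/18) = 0 - 1*89/18 = 0 - 89/18 = -89/18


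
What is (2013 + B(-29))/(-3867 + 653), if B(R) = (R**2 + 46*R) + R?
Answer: -1491/3214 ≈ -0.46391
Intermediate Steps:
B(R) = R**2 + 47*R
(2013 + B(-29))/(-3867 + 653) = (2013 - 29*(47 - 29))/(-3867 + 653) = (2013 - 29*18)/(-3214) = (2013 - 522)*(-1/3214) = 1491*(-1/3214) = -1491/3214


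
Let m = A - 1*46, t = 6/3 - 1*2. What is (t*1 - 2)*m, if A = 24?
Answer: 44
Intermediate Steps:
t = 0 (t = 6*(1/3) - 2 = 2 - 2 = 0)
m = -22 (m = 24 - 1*46 = 24 - 46 = -22)
(t*1 - 2)*m = (0*1 - 2)*(-22) = (0 - 2)*(-22) = -2*(-22) = 44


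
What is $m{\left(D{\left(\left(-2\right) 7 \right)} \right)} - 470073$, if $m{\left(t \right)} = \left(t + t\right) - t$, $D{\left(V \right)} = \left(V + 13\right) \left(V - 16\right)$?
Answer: $-470043$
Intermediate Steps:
$D{\left(V \right)} = \left(-16 + V\right) \left(13 + V\right)$ ($D{\left(V \right)} = \left(13 + V\right) \left(-16 + V\right) = \left(-16 + V\right) \left(13 + V\right)$)
$m{\left(t \right)} = t$ ($m{\left(t \right)} = 2 t - t = t$)
$m{\left(D{\left(\left(-2\right) 7 \right)} \right)} - 470073 = \left(-208 + \left(\left(-2\right) 7\right)^{2} - 3 \left(\left(-2\right) 7\right)\right) - 470073 = \left(-208 + \left(-14\right)^{2} - -42\right) - 470073 = \left(-208 + 196 + 42\right) - 470073 = 30 - 470073 = -470043$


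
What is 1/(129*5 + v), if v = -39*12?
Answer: 1/177 ≈ 0.0056497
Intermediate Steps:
v = -468
1/(129*5 + v) = 1/(129*5 - 468) = 1/(645 - 468) = 1/177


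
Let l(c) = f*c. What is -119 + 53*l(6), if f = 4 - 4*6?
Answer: -6479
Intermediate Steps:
f = -20 (f = 4 - 24 = -20)
l(c) = -20*c
-119 + 53*l(6) = -119 + 53*(-20*6) = -119 + 53*(-120) = -119 - 6360 = -6479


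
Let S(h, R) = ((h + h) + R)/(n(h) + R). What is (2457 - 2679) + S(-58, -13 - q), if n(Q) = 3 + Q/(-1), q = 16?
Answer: -7249/32 ≈ -226.53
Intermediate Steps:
n(Q) = 3 - Q
S(h, R) = (R + 2*h)/(3 + R - h) (S(h, R) = ((h + h) + R)/((3 - h) + R) = (2*h + R)/(3 + R - h) = (R + 2*h)/(3 + R - h))
(2457 - 2679) + S(-58, -13 - q) = (2457 - 2679) + ((-13 - 1*16) + 2*(-58))/(3 + (-13 - 1*16) - 1*(-58)) = -222 + ((-13 - 16) - 116)/(3 + (-13 - 16) + 58) = -222 + (-29 - 116)/(3 - 29 + 58) = -222 - 145/32 = -7249/32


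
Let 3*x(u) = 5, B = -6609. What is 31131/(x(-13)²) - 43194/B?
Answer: 617594287/55075 ≈ 11214.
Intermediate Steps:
x(u) = 5/3 (x(u) = (⅓)*5 = 5/3)
31131/(x(-13)²) - 43194/B = 31131/((5/3)²) - 43194/(-6609) = 31131/(25/9) - 43194*(-1/6609) = 31131*(9/25) + 14398/2203 = 280179/25 + 14398/2203 = 617594287/55075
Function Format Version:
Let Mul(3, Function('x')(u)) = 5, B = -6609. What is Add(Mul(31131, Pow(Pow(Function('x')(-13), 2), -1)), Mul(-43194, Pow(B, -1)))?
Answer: Rational(617594287, 55075) ≈ 11214.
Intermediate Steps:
Function('x')(u) = Rational(5, 3) (Function('x')(u) = Mul(Rational(1, 3), 5) = Rational(5, 3))
Add(Mul(31131, Pow(Pow(Function('x')(-13), 2), -1)), Mul(-43194, Pow(B, -1))) = Add(Mul(31131, Pow(Pow(Rational(5, 3), 2), -1)), Mul(-43194, Pow(-6609, -1))) = Add(Mul(31131, Pow(Rational(25, 9), -1)), Mul(-43194, Rational(-1, 6609))) = Add(Mul(31131, Rational(9, 25)), Rational(14398, 2203)) = Add(Rational(280179, 25), Rational(14398, 2203)) = Rational(617594287, 55075)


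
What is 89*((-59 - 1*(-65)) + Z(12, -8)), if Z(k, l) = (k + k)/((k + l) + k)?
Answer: 1335/2 ≈ 667.50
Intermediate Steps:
Z(k, l) = 2*k/(l + 2*k) (Z(k, l) = (2*k)/(l + 2*k) = 2*k/(l + 2*k))
89*((-59 - 1*(-65)) + Z(12, -8)) = 89*((-59 - 1*(-65)) + 2*12/(-8 + 2*12)) = 89*((-59 + 65) + 2*12/(-8 + 24)) = 89*(6 + 2*12/16) = 89*(6 + 2*12*(1/16)) = 89*(6 + 3/2) = 89*(15/2) = 1335/2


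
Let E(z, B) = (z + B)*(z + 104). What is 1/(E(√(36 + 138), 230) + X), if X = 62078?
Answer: 43/3695710 - √174/22174260 ≈ 1.1040e-5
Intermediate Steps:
E(z, B) = (104 + z)*(B + z) (E(z, B) = (B + z)*(104 + z) = (104 + z)*(B + z))
1/(E(√(36 + 138), 230) + X) = 1/(((√(36 + 138))² + 104*230 + 104*√(36 + 138) + 230*√(36 + 138)) + 62078) = 1/(((√174)² + 23920 + 104*√174 + 230*√174) + 62078) = 1/((174 + 23920 + 104*√174 + 230*√174) + 62078) = 1/((24094 + 334*√174) + 62078) = 1/(86172 + 334*√174)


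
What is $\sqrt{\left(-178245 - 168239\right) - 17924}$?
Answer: $2 i \sqrt{91102} \approx 603.66 i$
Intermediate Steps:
$\sqrt{\left(-178245 - 168239\right) - 17924} = \sqrt{-346484 - 17924} = \sqrt{-364408} = 2 i \sqrt{91102}$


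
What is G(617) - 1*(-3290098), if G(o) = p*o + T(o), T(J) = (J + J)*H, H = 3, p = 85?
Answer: 3346245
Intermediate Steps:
T(J) = 6*J (T(J) = (J + J)*3 = (2*J)*3 = 6*J)
G(o) = 91*o (G(o) = 85*o + 6*o = 91*o)
G(617) - 1*(-3290098) = 91*617 - 1*(-3290098) = 56147 + 3290098 = 3346245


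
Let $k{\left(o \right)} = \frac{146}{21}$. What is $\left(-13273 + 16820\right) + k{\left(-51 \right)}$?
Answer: $\frac{74633}{21} \approx 3554.0$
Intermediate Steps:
$k{\left(o \right)} = \frac{146}{21}$ ($k{\left(o \right)} = 146 \cdot \frac{1}{21} = \frac{146}{21}$)
$\left(-13273 + 16820\right) + k{\left(-51 \right)} = \left(-13273 + 16820\right) + \frac{146}{21} = 3547 + \frac{146}{21} = \frac{74633}{21}$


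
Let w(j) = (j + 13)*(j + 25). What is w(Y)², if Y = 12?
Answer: 855625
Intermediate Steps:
w(j) = (13 + j)*(25 + j)
w(Y)² = (325 + 12² + 38*12)² = (325 + 144 + 456)² = 925² = 855625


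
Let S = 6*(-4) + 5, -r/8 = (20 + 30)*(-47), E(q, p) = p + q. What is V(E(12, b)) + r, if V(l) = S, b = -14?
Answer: 18781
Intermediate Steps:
r = 18800 (r = -8*(20 + 30)*(-47) = -400*(-47) = -8*(-2350) = 18800)
S = -19 (S = -24 + 5 = -19)
V(l) = -19
V(E(12, b)) + r = -19 + 18800 = 18781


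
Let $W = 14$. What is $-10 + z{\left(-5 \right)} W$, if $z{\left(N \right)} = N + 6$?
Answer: $4$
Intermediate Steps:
$z{\left(N \right)} = 6 + N$
$-10 + z{\left(-5 \right)} W = -10 + \left(6 - 5\right) 14 = -10 + 1 \cdot 14 = -10 + 14 = 4$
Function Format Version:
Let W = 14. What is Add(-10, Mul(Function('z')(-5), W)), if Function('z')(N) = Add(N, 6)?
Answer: 4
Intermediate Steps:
Function('z')(N) = Add(6, N)
Add(-10, Mul(Function('z')(-5), W)) = Add(-10, Mul(Add(6, -5), 14)) = Add(-10, Mul(1, 14)) = Add(-10, 14) = 4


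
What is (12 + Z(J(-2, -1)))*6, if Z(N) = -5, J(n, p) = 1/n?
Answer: 42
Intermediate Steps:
(12 + Z(J(-2, -1)))*6 = (12 - 5)*6 = 7*6 = 42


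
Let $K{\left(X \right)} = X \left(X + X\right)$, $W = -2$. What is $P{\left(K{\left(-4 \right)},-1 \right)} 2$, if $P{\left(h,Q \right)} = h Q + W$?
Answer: $-68$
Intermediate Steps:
$K{\left(X \right)} = 2 X^{2}$ ($K{\left(X \right)} = X 2 X = 2 X^{2}$)
$P{\left(h,Q \right)} = -2 + Q h$ ($P{\left(h,Q \right)} = h Q - 2 = Q h - 2 = -2 + Q h$)
$P{\left(K{\left(-4 \right)},-1 \right)} 2 = \left(-2 - 2 \left(-4\right)^{2}\right) 2 = \left(-2 - 2 \cdot 16\right) 2 = \left(-2 - 32\right) 2 = \left(-34\right) 2 = -68$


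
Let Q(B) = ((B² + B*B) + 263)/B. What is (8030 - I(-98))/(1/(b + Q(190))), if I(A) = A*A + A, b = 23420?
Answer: -3337430094/95 ≈ -3.5131e+7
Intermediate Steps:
I(A) = A + A² (I(A) = A² + A = A + A²)
Q(B) = (263 + 2*B²)/B (Q(B) = ((B² + B²) + 263)/B = (2*B² + 263)/B = (263 + 2*B²)/B)
(8030 - I(-98))/(1/(b + Q(190))) = (8030 - (-98)*(1 - 98))/(1/(23420 + (2*190 + 263/190))) = (8030 - (-98)*(-97))/(1/(23420 + (380 + 263*(1/190)))) = (8030 - 1*9506)/(1/(23420 + (380 + 263/190))) = (8030 - 9506)/(1/(23420 + 72463/190)) = -1476/(1/(4522263/190)) = -1476/190/4522263 = -1476*4522263/190 = -3337430094/95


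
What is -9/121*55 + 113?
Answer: 1198/11 ≈ 108.91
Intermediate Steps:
-9/121*55 + 113 = -45/11 + 113 = 1198/11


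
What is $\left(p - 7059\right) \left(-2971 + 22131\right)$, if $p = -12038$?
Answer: $-365898520$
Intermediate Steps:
$\left(p - 7059\right) \left(-2971 + 22131\right) = \left(-12038 - 7059\right) \left(-2971 + 22131\right) = \left(-19097\right) 19160 = -365898520$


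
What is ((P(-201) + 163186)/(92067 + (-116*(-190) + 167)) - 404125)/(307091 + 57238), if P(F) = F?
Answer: -15393605755/13877777382 ≈ -1.1092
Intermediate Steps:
((P(-201) + 163186)/(92067 + (-116*(-190) + 167)) - 404125)/(307091 + 57238) = ((-201 + 163186)/(92067 + (-116*(-190) + 167)) - 404125)/(307091 + 57238) = (162985/(92067 + (22040 + 167)) - 404125)/364329 = (162985/(92067 + 22207) - 404125)*(1/364329) = (162985/114274 - 404125)*(1/364329) = -46180817265/114274*1/364329 = -15393605755/13877777382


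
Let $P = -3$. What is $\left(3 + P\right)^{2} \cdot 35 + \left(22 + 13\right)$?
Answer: $35$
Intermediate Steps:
$\left(3 + P\right)^{2} \cdot 35 + \left(22 + 13\right) = \left(3 - 3\right)^{2} \cdot 35 + \left(22 + 13\right) = 0^{2} \cdot 35 + 35 = 0 \cdot 35 + 35 = 0 + 35 = 35$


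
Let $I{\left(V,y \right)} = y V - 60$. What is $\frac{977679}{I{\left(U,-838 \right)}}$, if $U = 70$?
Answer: $- \frac{977679}{58720} \approx -16.65$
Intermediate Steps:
$I{\left(V,y \right)} = -60 + V y$ ($I{\left(V,y \right)} = V y - 60 = -60 + V y$)
$\frac{977679}{I{\left(U,-838 \right)}} = \frac{977679}{-60 + 70 \left(-838\right)} = \frac{977679}{-60 - 58660} = \frac{977679}{-58720} = 977679 \left(- \frac{1}{58720}\right) = - \frac{977679}{58720}$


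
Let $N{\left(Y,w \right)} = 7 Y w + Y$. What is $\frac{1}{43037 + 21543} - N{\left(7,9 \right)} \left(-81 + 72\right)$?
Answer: $\frac{260386561}{64580} \approx 4032.0$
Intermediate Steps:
$N{\left(Y,w \right)} = Y + 7 Y w$ ($N{\left(Y,w \right)} = 7 Y w + Y = Y + 7 Y w$)
$\frac{1}{43037 + 21543} - N{\left(7,9 \right)} \left(-81 + 72\right) = \frac{1}{43037 + 21543} - 7 \left(1 + 7 \cdot 9\right) \left(-81 + 72\right) = \frac{1}{64580} - 7 \left(1 + 63\right) \left(-9\right) = \frac{1}{64580} - 7 \cdot 64 \left(-9\right) = \frac{1}{64580} - 448 \left(-9\right) = \frac{1}{64580} - -4032 = \frac{1}{64580} + 4032 = \frac{260386561}{64580}$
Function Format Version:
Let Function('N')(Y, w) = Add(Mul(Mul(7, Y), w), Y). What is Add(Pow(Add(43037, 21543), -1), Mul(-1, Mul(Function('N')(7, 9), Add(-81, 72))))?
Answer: Rational(260386561, 64580) ≈ 4032.0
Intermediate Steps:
Function('N')(Y, w) = Add(Y, Mul(7, Y, w)) (Function('N')(Y, w) = Add(Mul(7, Y, w), Y) = Add(Y, Mul(7, Y, w)))
Add(Pow(Add(43037, 21543), -1), Mul(-1, Mul(Function('N')(7, 9), Add(-81, 72)))) = Add(Pow(Add(43037, 21543), -1), Mul(-1, Mul(Mul(7, Add(1, Mul(7, 9))), Add(-81, 72)))) = Add(Pow(64580, -1), Mul(-1, Mul(Mul(7, Add(1, 63)), -9))) = Add(Rational(1, 64580), Mul(-1, Mul(Mul(7, 64), -9))) = Add(Rational(1, 64580), Mul(-1, Mul(448, -9))) = Add(Rational(1, 64580), Mul(-1, -4032)) = Add(Rational(1, 64580), 4032) = Rational(260386561, 64580)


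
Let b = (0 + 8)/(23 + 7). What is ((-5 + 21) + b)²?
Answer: 59536/225 ≈ 264.60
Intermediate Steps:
b = 4/15 (b = 8/30 = 8*(1/30) = 4/15 ≈ 0.26667)
((-5 + 21) + b)² = ((-5 + 21) + 4/15)² = (16 + 4/15)² = (244/15)² = 59536/225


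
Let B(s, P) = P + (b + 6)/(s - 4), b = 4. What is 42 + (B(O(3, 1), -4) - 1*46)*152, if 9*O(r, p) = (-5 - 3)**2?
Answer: -49486/7 ≈ -7069.4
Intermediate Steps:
O(r, p) = 64/9 (O(r, p) = (-5 - 3)**2/9 = (1/9)*(-8)**2 = (1/9)*64 = 64/9)
B(s, P) = P + 10/(-4 + s) (B(s, P) = P + (4 + 6)/(s - 4) = P + 10/(-4 + s))
42 + (B(O(3, 1), -4) - 1*46)*152 = 42 + ((10 - 4*(-4) - 4*64/9)/(-4 + 64/9) - 1*46)*152 = 42 + ((10 + 16 - 256/9)/(28/9) - 46)*152 = 42 + ((9/28)*(-22/9) - 46)*152 = 42 + (-11/14 - 46)*152 = 42 - 655/14*152 = 42 - 49780/7 = -49486/7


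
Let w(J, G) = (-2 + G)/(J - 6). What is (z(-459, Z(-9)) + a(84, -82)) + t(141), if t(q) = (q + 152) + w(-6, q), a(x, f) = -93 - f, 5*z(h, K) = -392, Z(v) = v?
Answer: 11521/60 ≈ 192.02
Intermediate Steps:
w(J, G) = (-2 + G)/(-6 + J)
z(h, K) = -392/5 (z(h, K) = (1/5)*(-392) = -392/5)
t(q) = 913/6 + 11*q/12 (t(q) = (q + 152) + (-2 + q)/(-6 - 6) = (152 + q) + (-2 + q)/(-12) = (152 + q) - (-2 + q)/12 = (152 + q) + (1/6 - q/12) = 913/6 + 11*q/12)
(z(-459, Z(-9)) + a(84, -82)) + t(141) = (-392/5 + (-93 - 1*(-82))) + (913/6 + (11/12)*141) = (-392/5 + (-93 + 82)) + (913/6 + 517/4) = (-392/5 - 11) + 3377/12 = -447/5 + 3377/12 = 11521/60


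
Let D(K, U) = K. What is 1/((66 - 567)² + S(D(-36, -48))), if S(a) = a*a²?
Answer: 1/204345 ≈ 4.8937e-6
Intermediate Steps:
S(a) = a³
1/((66 - 567)² + S(D(-36, -48))) = 1/((66 - 567)² + (-36)³) = 1/((-501)² - 46656) = 1/(251001 - 46656) = 1/204345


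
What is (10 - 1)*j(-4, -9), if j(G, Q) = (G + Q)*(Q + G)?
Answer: 1521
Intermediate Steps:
j(G, Q) = (G + Q)² (j(G, Q) = (G + Q)*(G + Q) = (G + Q)²)
(10 - 1)*j(-4, -9) = (10 - 1)*(-4 - 9)² = 9*(-13)² = 9*169 = 1521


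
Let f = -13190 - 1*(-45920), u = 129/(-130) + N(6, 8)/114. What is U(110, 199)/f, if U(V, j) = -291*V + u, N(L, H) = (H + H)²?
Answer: -237184813/242529300 ≈ -0.97796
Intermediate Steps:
N(L, H) = 4*H² (N(L, H) = (2*H)² = 4*H²)
u = 9287/7410 (u = 129/(-130) + (4*8²)/114 = 129*(-1/130) + (4*64)*(1/114) = -129/130 + 256*(1/114) = -129/130 + 128/57 = 9287/7410 ≈ 1.2533)
f = 32730 (f = -13190 + 45920 = 32730)
U(V, j) = 9287/7410 - 291*V (U(V, j) = -291*V + 9287/7410 = 9287/7410 - 291*V)
U(110, 199)/f = (9287/7410 - 291*110)/32730 = (9287/7410 - 32010)*(1/32730) = -237184813/7410*1/32730 = -237184813/242529300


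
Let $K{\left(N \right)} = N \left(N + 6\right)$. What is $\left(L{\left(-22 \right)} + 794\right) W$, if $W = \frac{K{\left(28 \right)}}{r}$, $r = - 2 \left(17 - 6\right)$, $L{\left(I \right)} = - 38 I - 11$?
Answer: $- \frac{770644}{11} \approx -70059.0$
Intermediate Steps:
$K{\left(N \right)} = N \left(6 + N\right)$
$L{\left(I \right)} = -11 - 38 I$
$r = -22$ ($r = \left(-2\right) 11 = -22$)
$W = - \frac{476}{11}$ ($W = \frac{28 \left(6 + 28\right)}{-22} = 28 \cdot 34 \left(- \frac{1}{22}\right) = 952 \left(- \frac{1}{22}\right) = - \frac{476}{11} \approx -43.273$)
$\left(L{\left(-22 \right)} + 794\right) W = \left(\left(-11 - -836\right) + 794\right) \left(- \frac{476}{11}\right) = \left(\left(-11 + 836\right) + 794\right) \left(- \frac{476}{11}\right) = \left(825 + 794\right) \left(- \frac{476}{11}\right) = 1619 \left(- \frac{476}{11}\right) = - \frac{770644}{11}$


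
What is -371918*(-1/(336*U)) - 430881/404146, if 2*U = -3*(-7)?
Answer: 37197255965/356456772 ≈ 104.35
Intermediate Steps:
U = 21/2 (U = (-3*(-7))/2 = (½)*21 = 21/2 ≈ 10.500)
-371918*(-1/(336*U)) - 430881/404146 = -371918/(-28*12*(21/2)) - 430881/404146 = -371918/((-336*21/2)) - 430881*1/404146 = -371918/(-3528) - 430881/404146 = -371918*(-1/3528) - 430881/404146 = 185959/1764 - 430881/404146 = 37197255965/356456772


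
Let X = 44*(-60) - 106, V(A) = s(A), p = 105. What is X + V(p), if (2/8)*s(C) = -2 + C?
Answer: -2334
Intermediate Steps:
s(C) = -8 + 4*C (s(C) = 4*(-2 + C) = -8 + 4*C)
V(A) = -8 + 4*A
X = -2746 (X = -2640 - 106 = -2746)
X + V(p) = -2746 + (-8 + 4*105) = -2746 + (-8 + 420) = -2746 + 412 = -2334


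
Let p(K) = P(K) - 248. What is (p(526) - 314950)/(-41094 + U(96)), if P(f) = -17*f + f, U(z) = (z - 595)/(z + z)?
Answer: 62133888/7890547 ≈ 7.8745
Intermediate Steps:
U(z) = (-595 + z)/(2*z) (U(z) = (-595 + z)/((2*z)) = (-595 + z)*(1/(2*z)) = (-595 + z)/(2*z))
P(f) = -16*f
p(K) = -248 - 16*K (p(K) = -16*K - 248 = -248 - 16*K)
(p(526) - 314950)/(-41094 + U(96)) = ((-248 - 16*526) - 314950)/(-41094 + (1/2)*(-595 + 96)/96) = ((-248 - 8416) - 314950)/(-41094 + (1/2)*(1/96)*(-499)) = (-8664 - 314950)/(-41094 - 499/192) = -323614/(-7890547/192) = -323614*(-192/7890547) = 62133888/7890547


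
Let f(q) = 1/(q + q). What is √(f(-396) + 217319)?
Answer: √3786566234/132 ≈ 466.17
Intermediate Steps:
f(q) = 1/(2*q)
√(f(-396) + 217319) = √((½)/(-396) + 217319) = √((½)*(-1/396) + 217319) = √(-1/792 + 217319) = √(172116647/792) = √3786566234/132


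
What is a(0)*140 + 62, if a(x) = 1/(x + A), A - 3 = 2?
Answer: 90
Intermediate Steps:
A = 5 (A = 3 + 2 = 5)
a(x) = 1/(5 + x) (a(x) = 1/(x + 5) = 1/(5 + x))
a(0)*140 + 62 = 140/(5 + 0) + 62 = 140/5 + 62 = (⅕)*140 + 62 = 28 + 62 = 90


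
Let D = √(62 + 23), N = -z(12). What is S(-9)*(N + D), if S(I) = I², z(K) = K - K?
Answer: 81*√85 ≈ 746.78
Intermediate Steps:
z(K) = 0
N = 0 (N = -1*0 = 0)
D = √85 ≈ 9.2195
S(-9)*(N + D) = (-9)²*(0 + √85) = 81*√85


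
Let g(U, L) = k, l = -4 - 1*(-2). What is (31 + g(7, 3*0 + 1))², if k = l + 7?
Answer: 1296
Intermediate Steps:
l = -2 (l = -4 + 2 = -2)
k = 5 (k = -2 + 7 = 5)
g(U, L) = 5
(31 + g(7, 3*0 + 1))² = (31 + 5)² = 36² = 1296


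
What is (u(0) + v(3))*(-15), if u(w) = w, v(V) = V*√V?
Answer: -45*√3 ≈ -77.942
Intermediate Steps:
v(V) = V^(3/2)
(u(0) + v(3))*(-15) = (0 + 3^(3/2))*(-15) = (0 + 3*√3)*(-15) = (3*√3)*(-15) = -45*√3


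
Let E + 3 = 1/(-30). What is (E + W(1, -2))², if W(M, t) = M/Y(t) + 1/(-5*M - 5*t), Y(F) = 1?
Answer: 121/36 ≈ 3.3611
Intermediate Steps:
W(M, t) = M + 1/(-5*M - 5*t) (W(M, t) = M/1 + 1/(-5*M - 5*t) = M*1 + 1/(-5*M - 5*t) = M + 1/(-5*M - 5*t))
E = -91/30 (E = -3 + 1/(-30) = -3 - 1/30 = -91/30 ≈ -3.0333)
(E + W(1, -2))² = (-91/30 + (-⅕ + 1² + 1*(-2))/(1 - 2))² = (-91/30 + (-⅕ + 1 - 2)/(-1))² = (-91/30 - 1*(-6/5))² = (-91/30 + 6/5)² = (-11/6)² = 121/36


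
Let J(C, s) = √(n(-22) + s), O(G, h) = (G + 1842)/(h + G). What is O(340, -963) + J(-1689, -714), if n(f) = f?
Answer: -2182/623 + 4*I*√46 ≈ -3.5024 + 27.129*I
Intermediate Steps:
O(G, h) = (1842 + G)/(G + h)
J(C, s) = √(-22 + s)
O(340, -963) + J(-1689, -714) = (1842 + 340)/(340 - 963) + √(-22 - 714) = 2182/(-623) + √(-736) = -1/623*2182 + 4*I*√46 = -2182/623 + 4*I*√46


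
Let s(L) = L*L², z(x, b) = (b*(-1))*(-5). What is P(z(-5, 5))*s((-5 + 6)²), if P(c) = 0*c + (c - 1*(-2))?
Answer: 27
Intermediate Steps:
z(x, b) = 5*b (z(x, b) = -b*(-5) = 5*b)
s(L) = L³
P(c) = 2 + c (P(c) = 0 + (c + 2) = 0 + (2 + c) = 2 + c)
P(z(-5, 5))*s((-5 + 6)²) = (2 + 5*5)*((-5 + 6)²)³ = (2 + 25)*(1²)³ = 27*1³ = 27*1 = 27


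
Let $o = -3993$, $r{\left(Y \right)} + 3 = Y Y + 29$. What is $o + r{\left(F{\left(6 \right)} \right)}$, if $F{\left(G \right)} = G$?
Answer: $-3931$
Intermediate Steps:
$r{\left(Y \right)} = 26 + Y^{2}$ ($r{\left(Y \right)} = -3 + \left(Y Y + 29\right) = -3 + \left(Y^{2} + 29\right) = -3 + \left(29 + Y^{2}\right) = 26 + Y^{2}$)
$o + r{\left(F{\left(6 \right)} \right)} = -3993 + \left(26 + 6^{2}\right) = -3993 + \left(26 + 36\right) = -3993 + 62 = -3931$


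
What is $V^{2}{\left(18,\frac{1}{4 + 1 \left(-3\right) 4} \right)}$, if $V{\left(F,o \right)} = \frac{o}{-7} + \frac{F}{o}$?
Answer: $\frac{65011969}{3136} \approx 20731.0$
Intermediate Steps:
$V{\left(F,o \right)} = - \frac{o}{7} + \frac{F}{o}$ ($V{\left(F,o \right)} = o \left(- \frac{1}{7}\right) + \frac{F}{o} = - \frac{o}{7} + \frac{F}{o}$)
$V^{2}{\left(18,\frac{1}{4 + 1 \left(-3\right) 4} \right)} = \left(- \frac{1}{7 \left(4 + 1 \left(-3\right) 4\right)} + \frac{18}{\frac{1}{4 + 1 \left(-3\right) 4}}\right)^{2} = \left(- \frac{1}{7 \left(4 - 12\right)} + \frac{18}{\frac{1}{4 - 12}}\right)^{2} = \left(- \frac{1}{7 \left(-8\right)} + \frac{18}{\frac{1}{-8}}\right)^{2} = \left(\left(- \frac{1}{7}\right) \left(- \frac{1}{8}\right) + \frac{18}{- \frac{1}{8}}\right)^{2} = \left(\frac{1}{56} + 18 \left(-8\right)\right)^{2} = \left(\frac{1}{56} - 144\right)^{2} = \left(- \frac{8063}{56}\right)^{2} = \frac{65011969}{3136}$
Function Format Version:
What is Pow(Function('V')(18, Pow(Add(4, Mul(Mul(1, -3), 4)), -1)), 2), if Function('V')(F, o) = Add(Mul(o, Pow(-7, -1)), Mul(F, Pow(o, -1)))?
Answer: Rational(65011969, 3136) ≈ 20731.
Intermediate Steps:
Function('V')(F, o) = Add(Mul(Rational(-1, 7), o), Mul(F, Pow(o, -1))) (Function('V')(F, o) = Add(Mul(o, Rational(-1, 7)), Mul(F, Pow(o, -1))) = Add(Mul(Rational(-1, 7), o), Mul(F, Pow(o, -1))))
Pow(Function('V')(18, Pow(Add(4, Mul(Mul(1, -3), 4)), -1)), 2) = Pow(Add(Mul(Rational(-1, 7), Pow(Add(4, Mul(Mul(1, -3), 4)), -1)), Mul(18, Pow(Pow(Add(4, Mul(Mul(1, -3), 4)), -1), -1))), 2) = Pow(Add(Mul(Rational(-1, 7), Pow(Add(4, Mul(-3, 4)), -1)), Mul(18, Pow(Pow(Add(4, Mul(-3, 4)), -1), -1))), 2) = Pow(Add(Mul(Rational(-1, 7), Pow(Add(4, -12), -1)), Mul(18, Pow(Pow(Add(4, -12), -1), -1))), 2) = Pow(Add(Mul(Rational(-1, 7), Pow(-8, -1)), Mul(18, Pow(Pow(-8, -1), -1))), 2) = Pow(Add(Mul(Rational(-1, 7), Rational(-1, 8)), Mul(18, Pow(Rational(-1, 8), -1))), 2) = Pow(Add(Rational(1, 56), Mul(18, -8)), 2) = Pow(Add(Rational(1, 56), -144), 2) = Pow(Rational(-8063, 56), 2) = Rational(65011969, 3136)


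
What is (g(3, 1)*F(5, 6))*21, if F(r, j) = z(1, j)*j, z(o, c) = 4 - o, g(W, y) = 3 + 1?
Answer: 1512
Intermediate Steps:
g(W, y) = 4
F(r, j) = 3*j (F(r, j) = (4 - 1*1)*j = (4 - 1)*j = 3*j)
(g(3, 1)*F(5, 6))*21 = (4*(3*6))*21 = (4*18)*21 = 72*21 = 1512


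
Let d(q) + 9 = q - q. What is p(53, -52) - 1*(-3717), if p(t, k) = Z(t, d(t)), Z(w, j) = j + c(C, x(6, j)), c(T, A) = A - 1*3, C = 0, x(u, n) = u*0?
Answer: 3705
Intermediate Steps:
x(u, n) = 0
c(T, A) = -3 + A (c(T, A) = A - 3 = -3 + A)
d(q) = -9 (d(q) = -9 + (q - q) = -9 + 0 = -9)
Z(w, j) = -3 + j (Z(w, j) = j + (-3 + 0) = j - 3 = -3 + j)
p(t, k) = -12 (p(t, k) = -3 - 9 = -12)
p(53, -52) - 1*(-3717) = -12 - 1*(-3717) = -12 + 3717 = 3705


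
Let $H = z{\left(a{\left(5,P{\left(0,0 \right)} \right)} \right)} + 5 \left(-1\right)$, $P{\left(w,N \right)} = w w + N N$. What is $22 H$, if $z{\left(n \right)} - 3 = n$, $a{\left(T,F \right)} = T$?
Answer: $66$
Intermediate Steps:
$P{\left(w,N \right)} = N^{2} + w^{2}$ ($P{\left(w,N \right)} = w^{2} + N^{2} = N^{2} + w^{2}$)
$z{\left(n \right)} = 3 + n$
$H = 3$ ($H = \left(3 + 5\right) + 5 \left(-1\right) = 8 - 5 = 3$)
$22 H = 22 \cdot 3 = 66$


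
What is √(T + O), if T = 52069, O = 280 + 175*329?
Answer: 2*√27481 ≈ 331.55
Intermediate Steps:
O = 57855 (O = 280 + 57575 = 57855)
√(T + O) = √(52069 + 57855) = √109924 = 2*√27481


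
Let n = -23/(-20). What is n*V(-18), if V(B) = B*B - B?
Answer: 3933/10 ≈ 393.30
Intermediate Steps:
V(B) = B² - B
n = 23/20 (n = -23*(-1/20) = 23/20 ≈ 1.1500)
n*V(-18) = 23*(-18*(-1 - 18))/20 = 23*(-18*(-19))/20 = (23/20)*342 = 3933/10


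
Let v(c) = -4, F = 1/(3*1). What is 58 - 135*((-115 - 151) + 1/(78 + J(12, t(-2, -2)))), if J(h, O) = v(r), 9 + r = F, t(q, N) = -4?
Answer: 2661497/74 ≈ 35966.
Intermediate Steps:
F = ⅓ (F = 1/3 = ⅓ ≈ 0.33333)
r = -26/3 (r = -9 + ⅓ = -26/3 ≈ -8.6667)
J(h, O) = -4
58 - 135*((-115 - 151) + 1/(78 + J(12, t(-2, -2)))) = 58 - 135*((-115 - 151) + 1/(78 - 4)) = 58 - 135*(-266 + 1/74) = 58 - 135*(-19683/74) = 58 + 2657205/74 = 2661497/74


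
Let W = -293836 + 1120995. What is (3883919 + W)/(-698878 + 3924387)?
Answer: 4711078/3225509 ≈ 1.4606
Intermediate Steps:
W = 827159
(3883919 + W)/(-698878 + 3924387) = (3883919 + 827159)/(-698878 + 3924387) = 4711078/3225509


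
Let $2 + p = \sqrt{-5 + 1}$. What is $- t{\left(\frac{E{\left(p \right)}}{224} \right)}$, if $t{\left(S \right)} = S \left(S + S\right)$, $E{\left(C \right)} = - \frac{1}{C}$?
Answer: $- \frac{i}{200704} \approx - 4.9825 \cdot 10^{-6} i$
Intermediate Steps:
$p = -2 + 2 i$ ($p = -2 + \sqrt{-5 + 1} = -2 + \sqrt{-4} = -2 + 2 i \approx -2.0 + 2.0 i$)
$t{\left(S \right)} = 2 S^{2}$ ($t{\left(S \right)} = S 2 S = 2 S^{2}$)
$- t{\left(\frac{E{\left(p \right)}}{224} \right)} = - 2 \left(\frac{\left(-1\right) \frac{1}{-2 + 2 i}}{224}\right)^{2} = - 2 \left(- \frac{-2 - 2 i}{8} \cdot \frac{1}{224}\right)^{2} = - 2 \left(- \frac{-2 - 2 i}{1792}\right)^{2} = - 2 \frac{\left(-2 - 2 i\right)^{2}}{3211264} = - \frac{\left(-2 - 2 i\right)^{2}}{1605632}$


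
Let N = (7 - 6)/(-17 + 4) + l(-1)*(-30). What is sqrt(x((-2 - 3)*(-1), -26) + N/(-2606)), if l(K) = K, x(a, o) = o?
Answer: 3*I*sqrt(3317096614)/33878 ≈ 5.1001*I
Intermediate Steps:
N = 389/13 (N = (7 - 6)/(-17 + 4) - 1*(-30) = 1/(-13) + 30 = 1*(-1/13) + 30 = -1/13 + 30 = 389/13 ≈ 29.923)
sqrt(x((-2 - 3)*(-1), -26) + N/(-2606)) = sqrt(-26 + (389/13)/(-2606)) = sqrt(-26 + (389/13)*(-1/2606)) = sqrt(-26 - 389/33878) = sqrt(-881217/33878) = 3*I*sqrt(3317096614)/33878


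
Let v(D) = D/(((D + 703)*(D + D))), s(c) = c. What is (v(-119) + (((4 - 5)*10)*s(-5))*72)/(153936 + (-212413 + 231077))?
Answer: 4204801/201596800 ≈ 0.020857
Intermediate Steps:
v(D) = 1/(2*(703 + D)) (v(D) = D/(((703 + D)*(2*D))) = D/((2*D*(703 + D))) = D*(1/(2*D*(703 + D))) = 1/(2*(703 + D)))
(v(-119) + (((4 - 5)*10)*s(-5))*72)/(153936 + (-212413 + 231077)) = (1/(2*(703 - 119)) + (((4 - 5)*10)*(-5))*72)/(153936 + (-212413 + 231077)) = ((½)/584 + (-1*10*(-5))*72)/(153936 + 18664) = ((½)*(1/584) - 10*(-5)*72)/172600 = (1/1168 + 50*72)*(1/172600) = (1/1168 + 3600)*(1/172600) = (4204801/1168)*(1/172600) = 4204801/201596800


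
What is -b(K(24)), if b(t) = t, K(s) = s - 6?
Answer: -18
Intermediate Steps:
K(s) = -6 + s
-b(K(24)) = -(-6 + 24) = -1*18 = -18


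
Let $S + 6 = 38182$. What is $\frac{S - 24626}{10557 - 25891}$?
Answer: $- \frac{6775}{7667} \approx -0.88366$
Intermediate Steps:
$S = 38176$ ($S = -6 + 38182 = 38176$)
$\frac{S - 24626}{10557 - 25891} = \frac{38176 - 24626}{10557 - 25891} = \frac{13550}{-15334} = 13550 \left(- \frac{1}{15334}\right) = - \frac{6775}{7667}$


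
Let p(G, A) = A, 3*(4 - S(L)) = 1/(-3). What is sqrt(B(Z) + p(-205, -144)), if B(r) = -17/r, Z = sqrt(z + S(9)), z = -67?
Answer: sqrt(-46131264 + 28866*I*sqrt(566))/566 ≈ 0.089318 + 12.0*I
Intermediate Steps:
S(L) = 37/9 (S(L) = 4 - 1/3/(-3) = 4 - 1/3*(-1/3) = 4 + 1/9 = 37/9)
Z = I*sqrt(566)/3 (Z = sqrt(-67 + 37/9) = sqrt(-566/9) = I*sqrt(566)/3 ≈ 7.9303*I)
sqrt(B(Z) + p(-205, -144)) = sqrt(-17*(-3*I*sqrt(566)/566) - 144) = sqrt(-(-51)*I*sqrt(566)/566 - 144) = sqrt(51*I*sqrt(566)/566 - 144) = sqrt(-144 + 51*I*sqrt(566)/566)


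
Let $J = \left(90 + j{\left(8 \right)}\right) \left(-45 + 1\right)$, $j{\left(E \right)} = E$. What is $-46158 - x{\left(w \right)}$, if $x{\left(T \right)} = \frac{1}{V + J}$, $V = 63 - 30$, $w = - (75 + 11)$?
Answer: $- \frac{197510081}{4279} \approx -46158.0$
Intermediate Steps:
$w = -86$ ($w = \left(-1\right) 86 = -86$)
$J = -4312$ ($J = \left(90 + 8\right) \left(-45 + 1\right) = 98 \left(-44\right) = -4312$)
$V = 33$
$x{\left(T \right)} = - \frac{1}{4279}$ ($x{\left(T \right)} = \frac{1}{33 - 4312} = \frac{1}{-4279} = - \frac{1}{4279}$)
$-46158 - x{\left(w \right)} = -46158 - - \frac{1}{4279} = -46158 + \frac{1}{4279} = - \frac{197510081}{4279}$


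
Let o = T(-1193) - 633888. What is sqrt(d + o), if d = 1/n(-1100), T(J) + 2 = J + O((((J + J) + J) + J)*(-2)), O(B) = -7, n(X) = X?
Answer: I*sqrt(7684589011)/110 ≈ 796.93*I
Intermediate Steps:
T(J) = -9 + J (T(J) = -2 + (J - 7) = -2 + (-7 + J) = -9 + J)
d = -1/1100 (d = 1/(-1100) = -1/1100 ≈ -0.00090909)
o = -635090 (o = (-9 - 1193) - 633888 = -1202 - 633888 = -635090)
sqrt(d + o) = sqrt(-1/1100 - 635090) = sqrt(-698599001/1100) = I*sqrt(7684589011)/110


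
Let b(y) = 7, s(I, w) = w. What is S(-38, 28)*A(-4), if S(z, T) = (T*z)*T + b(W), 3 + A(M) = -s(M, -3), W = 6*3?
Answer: 0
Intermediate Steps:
W = 18
A(M) = 0 (A(M) = -3 - 1*(-3) = -3 + 3 = 0)
S(z, T) = 7 + z*T² (S(z, T) = (T*z)*T + 7 = z*T² + 7 = 7 + z*T²)
S(-38, 28)*A(-4) = (7 - 38*28²)*0 = (7 - 38*784)*0 = (7 - 29792)*0 = -29785*0 = 0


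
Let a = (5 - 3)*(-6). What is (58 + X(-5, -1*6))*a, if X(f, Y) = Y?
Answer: -624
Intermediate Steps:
a = -12 (a = 2*(-6) = -12)
(58 + X(-5, -1*6))*a = (58 - 1*6)*(-12) = (58 - 6)*(-12) = 52*(-12) = -624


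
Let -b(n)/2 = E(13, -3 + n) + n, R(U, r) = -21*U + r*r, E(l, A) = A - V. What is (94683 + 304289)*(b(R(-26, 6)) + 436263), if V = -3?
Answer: 173127914820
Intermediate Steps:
E(l, A) = 3 + A (E(l, A) = A - 1*(-3) = A + 3 = 3 + A)
R(U, r) = r² - 21*U (R(U, r) = -21*U + r² = r² - 21*U)
b(n) = -4*n (b(n) = -2*((3 + (-3 + n)) + n) = -2*(n + n) = -4*n)
(94683 + 304289)*(b(R(-26, 6)) + 436263) = (94683 + 304289)*(-4*(6² - 21*(-26)) + 436263) = 398972*(-4*(36 + 546) + 436263) = 398972*(-4*582 + 436263) = 398972*(-2328 + 436263) = 398972*433935 = 173127914820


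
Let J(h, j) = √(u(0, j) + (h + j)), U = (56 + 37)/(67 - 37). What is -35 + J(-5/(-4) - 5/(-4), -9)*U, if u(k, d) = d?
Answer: -35 + 31*I*√62/20 ≈ -35.0 + 12.205*I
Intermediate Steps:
U = 31/10 (U = 93/30 = 93*(1/30) = 31/10 ≈ 3.1000)
J(h, j) = √(h + 2*j) (J(h, j) = √(j + (h + j)) = √(h + 2*j))
-35 + J(-5/(-4) - 5/(-4), -9)*U = -35 + √((-5/(-4) - 5/(-4)) + 2*(-9))*(31/10) = -35 + √((-5*(-¼) - 5*(-¼)) - 18)*(31/10) = -35 + √((5/4 + 5/4) - 18)*(31/10) = -35 + √(5/2 - 18)*(31/10) = -35 + √(-31/2)*(31/10) = -35 + (I*√62/2)*(31/10) = -35 + 31*I*√62/20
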